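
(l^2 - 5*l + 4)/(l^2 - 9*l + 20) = (l - 1)/(l - 5)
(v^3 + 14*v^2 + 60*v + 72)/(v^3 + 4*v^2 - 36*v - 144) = (v^2 + 8*v + 12)/(v^2 - 2*v - 24)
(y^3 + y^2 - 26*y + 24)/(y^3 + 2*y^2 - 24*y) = (y - 1)/y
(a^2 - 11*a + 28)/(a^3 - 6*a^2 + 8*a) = (a - 7)/(a*(a - 2))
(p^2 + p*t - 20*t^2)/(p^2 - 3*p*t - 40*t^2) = (p - 4*t)/(p - 8*t)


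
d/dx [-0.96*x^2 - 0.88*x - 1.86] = -1.92*x - 0.88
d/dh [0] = 0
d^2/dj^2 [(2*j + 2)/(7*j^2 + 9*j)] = 4*(49*j^3 + 147*j^2 + 189*j + 81)/(j^3*(343*j^3 + 1323*j^2 + 1701*j + 729))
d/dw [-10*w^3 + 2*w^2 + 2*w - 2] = -30*w^2 + 4*w + 2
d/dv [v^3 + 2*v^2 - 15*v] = 3*v^2 + 4*v - 15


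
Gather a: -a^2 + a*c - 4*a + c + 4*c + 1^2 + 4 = -a^2 + a*(c - 4) + 5*c + 5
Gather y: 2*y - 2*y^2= -2*y^2 + 2*y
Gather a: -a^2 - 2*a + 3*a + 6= -a^2 + a + 6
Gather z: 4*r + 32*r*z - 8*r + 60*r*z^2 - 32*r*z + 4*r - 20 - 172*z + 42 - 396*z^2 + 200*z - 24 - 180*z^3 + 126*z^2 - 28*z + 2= -180*z^3 + z^2*(60*r - 270)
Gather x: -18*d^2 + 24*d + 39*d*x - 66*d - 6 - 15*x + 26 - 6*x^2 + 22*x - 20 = -18*d^2 - 42*d - 6*x^2 + x*(39*d + 7)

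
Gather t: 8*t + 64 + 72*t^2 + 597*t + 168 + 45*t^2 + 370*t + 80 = 117*t^2 + 975*t + 312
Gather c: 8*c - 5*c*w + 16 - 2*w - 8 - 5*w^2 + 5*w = c*(8 - 5*w) - 5*w^2 + 3*w + 8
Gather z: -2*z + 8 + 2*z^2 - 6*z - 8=2*z^2 - 8*z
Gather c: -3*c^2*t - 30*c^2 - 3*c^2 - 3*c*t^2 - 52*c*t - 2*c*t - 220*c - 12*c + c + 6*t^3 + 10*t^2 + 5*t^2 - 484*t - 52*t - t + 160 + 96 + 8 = c^2*(-3*t - 33) + c*(-3*t^2 - 54*t - 231) + 6*t^3 + 15*t^2 - 537*t + 264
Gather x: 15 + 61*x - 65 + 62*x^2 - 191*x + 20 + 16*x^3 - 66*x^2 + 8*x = 16*x^3 - 4*x^2 - 122*x - 30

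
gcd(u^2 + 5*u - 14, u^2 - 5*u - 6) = 1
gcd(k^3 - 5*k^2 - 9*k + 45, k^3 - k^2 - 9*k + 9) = k^2 - 9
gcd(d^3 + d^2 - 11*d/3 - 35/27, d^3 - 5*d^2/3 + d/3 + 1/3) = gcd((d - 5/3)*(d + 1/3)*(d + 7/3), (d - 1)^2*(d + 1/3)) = d + 1/3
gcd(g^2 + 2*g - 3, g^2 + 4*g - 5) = g - 1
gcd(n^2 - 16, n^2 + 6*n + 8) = n + 4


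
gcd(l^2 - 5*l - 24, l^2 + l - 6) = l + 3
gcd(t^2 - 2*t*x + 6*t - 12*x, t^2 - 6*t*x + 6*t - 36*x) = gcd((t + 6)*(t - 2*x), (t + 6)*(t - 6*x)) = t + 6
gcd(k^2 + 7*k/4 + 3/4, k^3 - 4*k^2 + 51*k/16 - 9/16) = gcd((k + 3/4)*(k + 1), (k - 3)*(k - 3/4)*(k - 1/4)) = 1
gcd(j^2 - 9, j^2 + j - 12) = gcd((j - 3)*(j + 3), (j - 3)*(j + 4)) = j - 3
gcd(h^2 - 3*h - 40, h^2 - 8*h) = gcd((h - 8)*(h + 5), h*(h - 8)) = h - 8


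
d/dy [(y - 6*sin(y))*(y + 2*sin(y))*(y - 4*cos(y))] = -4*sqrt(2)*y^2*cos(y + pi/4) + 3*y^2 - 12*y*sin(2*y) - 8*sqrt(2)*y*sin(y + pi/4) + 16*y*cos(2*y) - 12*sin(y) + 8*sin(2*y) + 36*sin(3*y) + 6*cos(2*y) - 6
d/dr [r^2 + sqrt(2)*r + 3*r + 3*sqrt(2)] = 2*r + sqrt(2) + 3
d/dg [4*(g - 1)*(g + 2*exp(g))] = 8*g*exp(g) + 8*g - 4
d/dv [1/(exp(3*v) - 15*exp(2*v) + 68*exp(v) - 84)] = (-3*exp(2*v) + 30*exp(v) - 68)*exp(v)/(exp(3*v) - 15*exp(2*v) + 68*exp(v) - 84)^2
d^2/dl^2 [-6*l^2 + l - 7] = -12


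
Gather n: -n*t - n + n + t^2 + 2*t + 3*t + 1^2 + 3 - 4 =-n*t + t^2 + 5*t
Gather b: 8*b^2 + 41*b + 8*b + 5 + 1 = 8*b^2 + 49*b + 6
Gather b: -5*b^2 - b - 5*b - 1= -5*b^2 - 6*b - 1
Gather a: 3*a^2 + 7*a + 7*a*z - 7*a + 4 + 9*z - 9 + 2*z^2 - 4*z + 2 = 3*a^2 + 7*a*z + 2*z^2 + 5*z - 3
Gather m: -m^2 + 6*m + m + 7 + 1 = -m^2 + 7*m + 8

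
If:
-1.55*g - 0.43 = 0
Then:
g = -0.28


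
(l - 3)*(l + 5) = l^2 + 2*l - 15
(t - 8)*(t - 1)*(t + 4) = t^3 - 5*t^2 - 28*t + 32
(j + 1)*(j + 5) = j^2 + 6*j + 5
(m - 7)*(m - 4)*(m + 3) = m^3 - 8*m^2 - 5*m + 84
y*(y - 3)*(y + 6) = y^3 + 3*y^2 - 18*y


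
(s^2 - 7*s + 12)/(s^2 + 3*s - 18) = (s - 4)/(s + 6)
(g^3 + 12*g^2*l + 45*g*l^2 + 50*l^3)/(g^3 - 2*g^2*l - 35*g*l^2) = (g^2 + 7*g*l + 10*l^2)/(g*(g - 7*l))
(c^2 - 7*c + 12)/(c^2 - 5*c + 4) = (c - 3)/(c - 1)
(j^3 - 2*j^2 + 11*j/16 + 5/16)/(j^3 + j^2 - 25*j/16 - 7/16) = (4*j - 5)/(4*j + 7)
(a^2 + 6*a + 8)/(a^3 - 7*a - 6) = (a + 4)/(a^2 - 2*a - 3)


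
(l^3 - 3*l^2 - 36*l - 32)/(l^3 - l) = (l^2 - 4*l - 32)/(l*(l - 1))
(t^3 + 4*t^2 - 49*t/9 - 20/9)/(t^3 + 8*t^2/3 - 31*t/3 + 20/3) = (t + 1/3)/(t - 1)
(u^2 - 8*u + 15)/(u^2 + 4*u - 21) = (u - 5)/(u + 7)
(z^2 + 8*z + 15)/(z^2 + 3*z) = (z + 5)/z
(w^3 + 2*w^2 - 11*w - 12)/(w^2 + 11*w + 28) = (w^2 - 2*w - 3)/(w + 7)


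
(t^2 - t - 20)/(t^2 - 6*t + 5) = (t + 4)/(t - 1)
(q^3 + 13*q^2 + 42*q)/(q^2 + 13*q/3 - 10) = 3*q*(q + 7)/(3*q - 5)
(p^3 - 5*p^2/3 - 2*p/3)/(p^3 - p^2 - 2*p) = (p + 1/3)/(p + 1)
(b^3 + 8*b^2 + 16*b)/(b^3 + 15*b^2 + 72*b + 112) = b/(b + 7)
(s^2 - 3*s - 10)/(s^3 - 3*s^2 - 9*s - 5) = (s + 2)/(s^2 + 2*s + 1)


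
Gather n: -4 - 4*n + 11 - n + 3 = 10 - 5*n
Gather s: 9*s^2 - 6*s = 9*s^2 - 6*s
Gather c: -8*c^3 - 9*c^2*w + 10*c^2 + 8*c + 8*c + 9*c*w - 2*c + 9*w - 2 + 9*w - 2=-8*c^3 + c^2*(10 - 9*w) + c*(9*w + 14) + 18*w - 4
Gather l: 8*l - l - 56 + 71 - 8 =7*l + 7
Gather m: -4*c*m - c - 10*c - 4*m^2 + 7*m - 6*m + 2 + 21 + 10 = -11*c - 4*m^2 + m*(1 - 4*c) + 33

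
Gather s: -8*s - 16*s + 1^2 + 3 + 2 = 6 - 24*s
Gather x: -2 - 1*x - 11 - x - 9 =-2*x - 22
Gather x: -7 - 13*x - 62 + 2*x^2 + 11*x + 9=2*x^2 - 2*x - 60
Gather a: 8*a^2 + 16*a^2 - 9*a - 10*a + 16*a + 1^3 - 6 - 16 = 24*a^2 - 3*a - 21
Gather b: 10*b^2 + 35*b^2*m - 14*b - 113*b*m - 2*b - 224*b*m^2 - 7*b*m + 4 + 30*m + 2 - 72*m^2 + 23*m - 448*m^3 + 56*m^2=b^2*(35*m + 10) + b*(-224*m^2 - 120*m - 16) - 448*m^3 - 16*m^2 + 53*m + 6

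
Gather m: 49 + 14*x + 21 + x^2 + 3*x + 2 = x^2 + 17*x + 72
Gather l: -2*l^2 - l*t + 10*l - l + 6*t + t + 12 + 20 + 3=-2*l^2 + l*(9 - t) + 7*t + 35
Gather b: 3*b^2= 3*b^2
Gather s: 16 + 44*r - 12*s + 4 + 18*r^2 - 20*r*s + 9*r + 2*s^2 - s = 18*r^2 + 53*r + 2*s^2 + s*(-20*r - 13) + 20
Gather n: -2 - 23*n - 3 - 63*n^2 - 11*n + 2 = -63*n^2 - 34*n - 3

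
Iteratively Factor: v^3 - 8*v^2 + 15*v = (v)*(v^2 - 8*v + 15) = v*(v - 5)*(v - 3)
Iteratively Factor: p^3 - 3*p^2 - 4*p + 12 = (p - 2)*(p^2 - p - 6) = (p - 3)*(p - 2)*(p + 2)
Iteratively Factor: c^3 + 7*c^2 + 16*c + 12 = (c + 2)*(c^2 + 5*c + 6) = (c + 2)*(c + 3)*(c + 2)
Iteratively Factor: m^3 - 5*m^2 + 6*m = (m - 2)*(m^2 - 3*m) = (m - 3)*(m - 2)*(m)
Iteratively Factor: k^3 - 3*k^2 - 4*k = (k)*(k^2 - 3*k - 4) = k*(k + 1)*(k - 4)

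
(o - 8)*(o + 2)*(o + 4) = o^3 - 2*o^2 - 40*o - 64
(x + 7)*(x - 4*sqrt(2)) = x^2 - 4*sqrt(2)*x + 7*x - 28*sqrt(2)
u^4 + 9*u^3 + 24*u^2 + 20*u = u*(u + 2)^2*(u + 5)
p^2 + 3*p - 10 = (p - 2)*(p + 5)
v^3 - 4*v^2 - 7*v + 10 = (v - 5)*(v - 1)*(v + 2)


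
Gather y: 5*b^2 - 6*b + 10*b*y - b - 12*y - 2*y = 5*b^2 - 7*b + y*(10*b - 14)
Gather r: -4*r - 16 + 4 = -4*r - 12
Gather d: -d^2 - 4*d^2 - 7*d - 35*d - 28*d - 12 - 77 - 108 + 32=-5*d^2 - 70*d - 165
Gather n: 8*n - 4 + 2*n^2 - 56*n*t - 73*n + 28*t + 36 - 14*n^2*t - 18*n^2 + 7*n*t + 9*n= n^2*(-14*t - 16) + n*(-49*t - 56) + 28*t + 32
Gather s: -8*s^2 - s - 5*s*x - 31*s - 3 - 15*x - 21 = -8*s^2 + s*(-5*x - 32) - 15*x - 24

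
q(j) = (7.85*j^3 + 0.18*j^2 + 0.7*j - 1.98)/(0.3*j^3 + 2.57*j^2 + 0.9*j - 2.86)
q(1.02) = 6.91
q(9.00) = 13.29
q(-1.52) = -46.02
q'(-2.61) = 4.29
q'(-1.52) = -255.81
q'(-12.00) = 14.63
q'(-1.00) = -31.60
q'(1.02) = -22.20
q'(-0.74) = -8.63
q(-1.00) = 6.95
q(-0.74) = 2.49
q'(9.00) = 0.73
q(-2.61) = -20.41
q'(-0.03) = -0.07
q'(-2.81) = 5.79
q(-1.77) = -23.87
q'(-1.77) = -28.18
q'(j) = (-0.9*j^2 - 5.14*j - 0.9)*(7.85*j^3 + 0.18*j^2 + 0.7*j - 1.98)/(0.3*j^3 + 2.57*j^2 + 0.9*j - 2.86)^2 + (23.55*j^2 + 0.36*j + 0.7)/(0.3*j^3 + 2.57*j^2 + 0.9*j - 2.86) = (20.1205*j^4 + 13.71*j^3 - 67.208*j^2 + 9.1476*j - 0.22)/(0.09*j^6 + 1.542*j^5 + 7.1449*j^4 + 2.91*j^3 - 13.8904*j^2 - 5.148*j + 8.1796)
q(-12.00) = 83.65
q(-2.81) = -21.42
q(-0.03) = 0.69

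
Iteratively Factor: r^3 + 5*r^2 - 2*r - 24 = (r + 3)*(r^2 + 2*r - 8) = (r + 3)*(r + 4)*(r - 2)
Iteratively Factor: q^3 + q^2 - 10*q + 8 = (q + 4)*(q^2 - 3*q + 2) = (q - 1)*(q + 4)*(q - 2)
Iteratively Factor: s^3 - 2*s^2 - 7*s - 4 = (s + 1)*(s^2 - 3*s - 4) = (s + 1)^2*(s - 4)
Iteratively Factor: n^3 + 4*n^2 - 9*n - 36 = (n + 3)*(n^2 + n - 12) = (n + 3)*(n + 4)*(n - 3)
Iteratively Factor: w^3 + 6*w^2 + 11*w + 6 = (w + 1)*(w^2 + 5*w + 6) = (w + 1)*(w + 2)*(w + 3)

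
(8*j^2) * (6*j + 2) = 48*j^3 + 16*j^2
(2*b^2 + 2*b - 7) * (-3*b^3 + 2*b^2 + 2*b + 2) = -6*b^5 - 2*b^4 + 29*b^3 - 6*b^2 - 10*b - 14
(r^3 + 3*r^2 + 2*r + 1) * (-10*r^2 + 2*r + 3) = -10*r^5 - 28*r^4 - 11*r^3 + 3*r^2 + 8*r + 3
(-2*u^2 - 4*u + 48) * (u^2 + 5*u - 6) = -2*u^4 - 14*u^3 + 40*u^2 + 264*u - 288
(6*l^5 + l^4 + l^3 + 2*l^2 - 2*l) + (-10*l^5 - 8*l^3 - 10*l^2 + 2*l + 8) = -4*l^5 + l^4 - 7*l^3 - 8*l^2 + 8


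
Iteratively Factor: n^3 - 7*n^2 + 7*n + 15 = (n - 5)*(n^2 - 2*n - 3) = (n - 5)*(n - 3)*(n + 1)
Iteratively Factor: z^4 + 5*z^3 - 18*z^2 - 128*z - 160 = (z - 5)*(z^3 + 10*z^2 + 32*z + 32) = (z - 5)*(z + 4)*(z^2 + 6*z + 8) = (z - 5)*(z + 2)*(z + 4)*(z + 4)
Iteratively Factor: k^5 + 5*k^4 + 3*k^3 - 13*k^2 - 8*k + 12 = (k + 2)*(k^4 + 3*k^3 - 3*k^2 - 7*k + 6) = (k - 1)*(k + 2)*(k^3 + 4*k^2 + k - 6) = (k - 1)^2*(k + 2)*(k^2 + 5*k + 6) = (k - 1)^2*(k + 2)*(k + 3)*(k + 2)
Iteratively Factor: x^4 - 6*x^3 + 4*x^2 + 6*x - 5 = (x - 1)*(x^3 - 5*x^2 - x + 5) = (x - 1)^2*(x^2 - 4*x - 5) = (x - 1)^2*(x + 1)*(x - 5)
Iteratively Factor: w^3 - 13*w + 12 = (w - 3)*(w^2 + 3*w - 4) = (w - 3)*(w + 4)*(w - 1)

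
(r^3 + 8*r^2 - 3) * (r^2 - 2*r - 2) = r^5 + 6*r^4 - 18*r^3 - 19*r^2 + 6*r + 6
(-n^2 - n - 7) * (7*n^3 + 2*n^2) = -7*n^5 - 9*n^4 - 51*n^3 - 14*n^2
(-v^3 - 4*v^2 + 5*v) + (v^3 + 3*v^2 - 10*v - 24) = -v^2 - 5*v - 24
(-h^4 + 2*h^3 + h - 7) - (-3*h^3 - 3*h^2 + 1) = -h^4 + 5*h^3 + 3*h^2 + h - 8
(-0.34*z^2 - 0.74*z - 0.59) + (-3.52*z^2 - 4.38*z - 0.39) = -3.86*z^2 - 5.12*z - 0.98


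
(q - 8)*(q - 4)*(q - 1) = q^3 - 13*q^2 + 44*q - 32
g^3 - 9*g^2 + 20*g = g*(g - 5)*(g - 4)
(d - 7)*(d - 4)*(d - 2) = d^3 - 13*d^2 + 50*d - 56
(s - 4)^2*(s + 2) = s^3 - 6*s^2 + 32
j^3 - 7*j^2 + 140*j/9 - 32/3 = (j - 3)*(j - 8/3)*(j - 4/3)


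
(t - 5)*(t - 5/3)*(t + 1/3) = t^3 - 19*t^2/3 + 55*t/9 + 25/9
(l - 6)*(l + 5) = l^2 - l - 30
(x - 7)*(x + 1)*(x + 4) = x^3 - 2*x^2 - 31*x - 28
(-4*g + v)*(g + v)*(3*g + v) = -12*g^3 - 13*g^2*v + v^3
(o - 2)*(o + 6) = o^2 + 4*o - 12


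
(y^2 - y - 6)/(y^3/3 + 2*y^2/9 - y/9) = 9*(y^2 - y - 6)/(y*(3*y^2 + 2*y - 1))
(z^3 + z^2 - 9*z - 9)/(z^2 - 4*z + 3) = (z^2 + 4*z + 3)/(z - 1)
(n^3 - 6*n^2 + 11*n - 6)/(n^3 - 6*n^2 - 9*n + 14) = (n^2 - 5*n + 6)/(n^2 - 5*n - 14)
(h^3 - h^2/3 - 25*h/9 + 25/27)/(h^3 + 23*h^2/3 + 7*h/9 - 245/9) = (9*h^2 + 12*h - 5)/(3*(3*h^2 + 28*h + 49))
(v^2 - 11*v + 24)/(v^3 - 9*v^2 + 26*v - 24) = (v - 8)/(v^2 - 6*v + 8)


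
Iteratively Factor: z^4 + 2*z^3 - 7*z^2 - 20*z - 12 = (z + 2)*(z^3 - 7*z - 6) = (z + 2)^2*(z^2 - 2*z - 3) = (z + 1)*(z + 2)^2*(z - 3)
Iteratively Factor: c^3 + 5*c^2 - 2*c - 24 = (c - 2)*(c^2 + 7*c + 12) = (c - 2)*(c + 4)*(c + 3)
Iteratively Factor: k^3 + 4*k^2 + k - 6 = (k + 2)*(k^2 + 2*k - 3) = (k - 1)*(k + 2)*(k + 3)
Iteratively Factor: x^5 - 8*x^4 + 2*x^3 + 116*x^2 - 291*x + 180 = (x - 1)*(x^4 - 7*x^3 - 5*x^2 + 111*x - 180) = (x - 3)*(x - 1)*(x^3 - 4*x^2 - 17*x + 60) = (x - 5)*(x - 3)*(x - 1)*(x^2 + x - 12) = (x - 5)*(x - 3)^2*(x - 1)*(x + 4)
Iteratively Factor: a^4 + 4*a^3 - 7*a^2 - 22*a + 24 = (a - 2)*(a^3 + 6*a^2 + 5*a - 12) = (a - 2)*(a + 4)*(a^2 + 2*a - 3) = (a - 2)*(a - 1)*(a + 4)*(a + 3)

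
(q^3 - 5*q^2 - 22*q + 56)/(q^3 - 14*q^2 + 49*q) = (q^2 + 2*q - 8)/(q*(q - 7))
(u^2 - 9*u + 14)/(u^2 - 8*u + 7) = (u - 2)/(u - 1)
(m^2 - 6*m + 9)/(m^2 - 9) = (m - 3)/(m + 3)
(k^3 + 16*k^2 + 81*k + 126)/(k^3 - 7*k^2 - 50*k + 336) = (k^2 + 9*k + 18)/(k^2 - 14*k + 48)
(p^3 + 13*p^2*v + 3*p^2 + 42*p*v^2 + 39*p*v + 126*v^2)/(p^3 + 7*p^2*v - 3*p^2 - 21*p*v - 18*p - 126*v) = (p + 6*v)/(p - 6)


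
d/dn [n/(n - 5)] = -5/(n - 5)^2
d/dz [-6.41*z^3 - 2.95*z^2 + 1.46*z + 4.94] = -19.23*z^2 - 5.9*z + 1.46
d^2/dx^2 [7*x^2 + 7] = 14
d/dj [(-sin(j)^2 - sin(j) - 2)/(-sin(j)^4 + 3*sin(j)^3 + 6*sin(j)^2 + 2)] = 2*(-sin(j)^5 - sin(j)^3 + 12*sin(j)^2 + 10*sin(j) - 1)*cos(j)/(sin(j)^4 - 3*sin(j)^3 - 6*sin(j)^2 - 2)^2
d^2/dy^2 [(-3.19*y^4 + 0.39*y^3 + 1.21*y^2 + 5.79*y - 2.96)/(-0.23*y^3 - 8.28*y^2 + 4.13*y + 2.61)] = (4.44089209850063e-16*y^8 + 444.820368*y^6 - 647.089866*y^5 - 161.147172*y^4 - 287.623434000001*y^3 + 1237.667334*y^2 - 1363.366242*y + 337.251796)/(0.012167*y^9 + 1.314036*y^8 + 46.649865*y^7 + 520.058313*y^6 - 867.492219*y^5 - 98.243442*y^4 + 469.770976*y^3 + 35.657037*y^2 - 84.401919*y - 17.779581)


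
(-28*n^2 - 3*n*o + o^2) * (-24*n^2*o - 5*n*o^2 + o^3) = 672*n^4*o + 212*n^3*o^2 - 37*n^2*o^3 - 8*n*o^4 + o^5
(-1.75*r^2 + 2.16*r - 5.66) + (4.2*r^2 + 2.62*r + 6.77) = 2.45*r^2 + 4.78*r + 1.11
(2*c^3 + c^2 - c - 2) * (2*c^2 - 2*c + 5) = 4*c^5 - 2*c^4 + 6*c^3 + 3*c^2 - c - 10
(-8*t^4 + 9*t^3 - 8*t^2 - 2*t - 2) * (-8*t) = 64*t^5 - 72*t^4 + 64*t^3 + 16*t^2 + 16*t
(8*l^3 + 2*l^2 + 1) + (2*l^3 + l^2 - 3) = 10*l^3 + 3*l^2 - 2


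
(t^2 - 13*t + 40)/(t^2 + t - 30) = (t - 8)/(t + 6)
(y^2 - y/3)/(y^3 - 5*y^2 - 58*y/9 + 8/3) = 3*y/(3*y^2 - 14*y - 24)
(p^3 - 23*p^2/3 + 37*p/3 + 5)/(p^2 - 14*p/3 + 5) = (3*p^2 - 14*p - 5)/(3*p - 5)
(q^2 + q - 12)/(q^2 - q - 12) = (-q^2 - q + 12)/(-q^2 + q + 12)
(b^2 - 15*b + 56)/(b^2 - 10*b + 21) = (b - 8)/(b - 3)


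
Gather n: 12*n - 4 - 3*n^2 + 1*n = -3*n^2 + 13*n - 4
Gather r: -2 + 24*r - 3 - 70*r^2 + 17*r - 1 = -70*r^2 + 41*r - 6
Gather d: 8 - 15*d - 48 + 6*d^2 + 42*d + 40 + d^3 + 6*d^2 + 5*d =d^3 + 12*d^2 + 32*d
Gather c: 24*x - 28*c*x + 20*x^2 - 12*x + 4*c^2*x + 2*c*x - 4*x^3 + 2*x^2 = 4*c^2*x - 26*c*x - 4*x^3 + 22*x^2 + 12*x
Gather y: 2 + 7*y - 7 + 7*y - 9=14*y - 14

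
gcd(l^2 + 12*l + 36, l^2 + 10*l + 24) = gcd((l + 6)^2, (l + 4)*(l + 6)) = l + 6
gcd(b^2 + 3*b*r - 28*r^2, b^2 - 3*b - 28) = 1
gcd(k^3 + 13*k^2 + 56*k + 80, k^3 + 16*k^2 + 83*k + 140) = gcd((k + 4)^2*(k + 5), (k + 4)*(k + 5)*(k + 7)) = k^2 + 9*k + 20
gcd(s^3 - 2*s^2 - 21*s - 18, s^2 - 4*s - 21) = s + 3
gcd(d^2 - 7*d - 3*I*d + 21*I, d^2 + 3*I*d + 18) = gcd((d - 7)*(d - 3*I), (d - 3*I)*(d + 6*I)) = d - 3*I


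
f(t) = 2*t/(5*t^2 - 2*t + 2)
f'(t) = 2*t*(2 - 10*t)/(5*t^2 - 2*t + 2)^2 + 2/(5*t^2 - 2*t + 2)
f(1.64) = 0.27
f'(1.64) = -0.15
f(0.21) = 0.23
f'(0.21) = 1.10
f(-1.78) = -0.17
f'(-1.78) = -0.06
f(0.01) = 0.01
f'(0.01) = 1.02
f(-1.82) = -0.16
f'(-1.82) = -0.06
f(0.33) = 0.35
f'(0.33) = 0.82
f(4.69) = 0.09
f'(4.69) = -0.02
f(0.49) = 0.44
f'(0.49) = 0.32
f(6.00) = 0.07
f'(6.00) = -0.01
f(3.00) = 0.15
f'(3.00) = -0.05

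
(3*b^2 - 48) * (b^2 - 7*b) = 3*b^4 - 21*b^3 - 48*b^2 + 336*b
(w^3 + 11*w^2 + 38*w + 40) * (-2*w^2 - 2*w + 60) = -2*w^5 - 24*w^4 - 38*w^3 + 504*w^2 + 2200*w + 2400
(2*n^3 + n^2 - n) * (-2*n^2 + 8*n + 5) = -4*n^5 + 14*n^4 + 20*n^3 - 3*n^2 - 5*n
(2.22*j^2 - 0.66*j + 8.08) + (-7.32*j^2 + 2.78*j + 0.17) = -5.1*j^2 + 2.12*j + 8.25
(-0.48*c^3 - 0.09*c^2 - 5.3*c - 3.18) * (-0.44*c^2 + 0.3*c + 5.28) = 0.2112*c^5 - 0.1044*c^4 - 0.2294*c^3 - 0.666*c^2 - 28.938*c - 16.7904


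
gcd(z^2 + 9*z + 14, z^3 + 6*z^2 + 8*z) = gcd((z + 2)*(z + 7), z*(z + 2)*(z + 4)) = z + 2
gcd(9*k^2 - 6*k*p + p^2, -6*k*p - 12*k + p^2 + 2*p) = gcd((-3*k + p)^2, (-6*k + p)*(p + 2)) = 1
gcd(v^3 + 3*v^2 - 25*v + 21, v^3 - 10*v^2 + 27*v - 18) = v^2 - 4*v + 3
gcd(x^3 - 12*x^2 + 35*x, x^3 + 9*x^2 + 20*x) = x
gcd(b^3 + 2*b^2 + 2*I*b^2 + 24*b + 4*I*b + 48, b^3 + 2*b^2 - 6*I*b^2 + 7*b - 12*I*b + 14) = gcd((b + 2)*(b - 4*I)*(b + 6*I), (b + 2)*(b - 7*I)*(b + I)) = b + 2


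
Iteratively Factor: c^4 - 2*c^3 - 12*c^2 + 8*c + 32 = (c - 4)*(c^3 + 2*c^2 - 4*c - 8) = (c - 4)*(c + 2)*(c^2 - 4) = (c - 4)*(c + 2)^2*(c - 2)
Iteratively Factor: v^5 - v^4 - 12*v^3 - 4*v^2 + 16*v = (v)*(v^4 - v^3 - 12*v^2 - 4*v + 16) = v*(v - 4)*(v^3 + 3*v^2 - 4) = v*(v - 4)*(v + 2)*(v^2 + v - 2) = v*(v - 4)*(v + 2)^2*(v - 1)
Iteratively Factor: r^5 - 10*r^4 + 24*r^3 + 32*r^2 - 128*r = (r - 4)*(r^4 - 6*r^3 + 32*r) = (r - 4)*(r + 2)*(r^3 - 8*r^2 + 16*r) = (r - 4)^2*(r + 2)*(r^2 - 4*r) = (r - 4)^3*(r + 2)*(r)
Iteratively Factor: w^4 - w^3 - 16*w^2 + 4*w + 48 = (w + 3)*(w^3 - 4*w^2 - 4*w + 16) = (w + 2)*(w + 3)*(w^2 - 6*w + 8) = (w - 2)*(w + 2)*(w + 3)*(w - 4)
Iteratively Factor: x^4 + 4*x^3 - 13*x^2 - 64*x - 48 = (x + 3)*(x^3 + x^2 - 16*x - 16) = (x + 1)*(x + 3)*(x^2 - 16) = (x - 4)*(x + 1)*(x + 3)*(x + 4)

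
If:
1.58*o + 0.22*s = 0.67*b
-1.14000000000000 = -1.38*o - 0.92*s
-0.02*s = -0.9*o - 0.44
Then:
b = -0.43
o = -0.45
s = 1.91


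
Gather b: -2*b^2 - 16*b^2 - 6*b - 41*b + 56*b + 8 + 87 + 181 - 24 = -18*b^2 + 9*b + 252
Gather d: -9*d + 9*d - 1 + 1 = 0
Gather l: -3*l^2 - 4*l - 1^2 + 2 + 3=-3*l^2 - 4*l + 4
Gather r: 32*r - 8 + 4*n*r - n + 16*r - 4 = -n + r*(4*n + 48) - 12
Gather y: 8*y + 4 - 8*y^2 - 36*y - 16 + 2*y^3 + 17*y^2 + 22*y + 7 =2*y^3 + 9*y^2 - 6*y - 5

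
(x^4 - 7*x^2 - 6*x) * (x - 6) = x^5 - 6*x^4 - 7*x^3 + 36*x^2 + 36*x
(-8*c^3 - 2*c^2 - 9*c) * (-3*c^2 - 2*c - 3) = 24*c^5 + 22*c^4 + 55*c^3 + 24*c^2 + 27*c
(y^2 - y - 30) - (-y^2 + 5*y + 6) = 2*y^2 - 6*y - 36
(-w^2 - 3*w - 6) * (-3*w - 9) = 3*w^3 + 18*w^2 + 45*w + 54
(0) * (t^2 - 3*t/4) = 0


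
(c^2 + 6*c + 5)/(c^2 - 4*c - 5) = (c + 5)/(c - 5)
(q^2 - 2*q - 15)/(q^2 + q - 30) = (q + 3)/(q + 6)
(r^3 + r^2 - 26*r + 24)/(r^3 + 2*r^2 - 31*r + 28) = (r + 6)/(r + 7)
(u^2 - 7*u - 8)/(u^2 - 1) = (u - 8)/(u - 1)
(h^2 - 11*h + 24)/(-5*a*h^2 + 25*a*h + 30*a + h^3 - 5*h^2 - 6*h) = (-h^2 + 11*h - 24)/(5*a*h^2 - 25*a*h - 30*a - h^3 + 5*h^2 + 6*h)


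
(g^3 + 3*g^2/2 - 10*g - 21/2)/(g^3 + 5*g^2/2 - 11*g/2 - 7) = (g - 3)/(g - 2)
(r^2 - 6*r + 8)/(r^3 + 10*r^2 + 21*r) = (r^2 - 6*r + 8)/(r*(r^2 + 10*r + 21))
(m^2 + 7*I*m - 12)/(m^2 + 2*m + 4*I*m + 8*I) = (m + 3*I)/(m + 2)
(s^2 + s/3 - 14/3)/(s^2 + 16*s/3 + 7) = (s - 2)/(s + 3)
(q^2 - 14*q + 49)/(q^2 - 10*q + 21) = (q - 7)/(q - 3)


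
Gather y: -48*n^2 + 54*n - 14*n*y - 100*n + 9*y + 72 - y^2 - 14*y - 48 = -48*n^2 - 46*n - y^2 + y*(-14*n - 5) + 24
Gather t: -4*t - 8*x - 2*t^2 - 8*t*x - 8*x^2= -2*t^2 + t*(-8*x - 4) - 8*x^2 - 8*x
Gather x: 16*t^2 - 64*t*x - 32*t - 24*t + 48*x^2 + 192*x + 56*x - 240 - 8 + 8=16*t^2 - 56*t + 48*x^2 + x*(248 - 64*t) - 240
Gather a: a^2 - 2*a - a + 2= a^2 - 3*a + 2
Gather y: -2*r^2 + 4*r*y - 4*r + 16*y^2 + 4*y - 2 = -2*r^2 - 4*r + 16*y^2 + y*(4*r + 4) - 2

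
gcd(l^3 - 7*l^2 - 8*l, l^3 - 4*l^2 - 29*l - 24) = l^2 - 7*l - 8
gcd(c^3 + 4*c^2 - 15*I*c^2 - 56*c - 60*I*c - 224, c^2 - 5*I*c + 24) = c - 8*I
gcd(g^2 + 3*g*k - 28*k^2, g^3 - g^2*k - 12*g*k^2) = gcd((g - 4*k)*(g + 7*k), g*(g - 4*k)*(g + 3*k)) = g - 4*k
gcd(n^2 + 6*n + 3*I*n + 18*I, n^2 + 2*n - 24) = n + 6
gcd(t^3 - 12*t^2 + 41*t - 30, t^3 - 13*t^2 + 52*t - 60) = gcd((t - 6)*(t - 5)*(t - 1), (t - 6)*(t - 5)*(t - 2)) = t^2 - 11*t + 30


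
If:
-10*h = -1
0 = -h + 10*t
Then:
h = 1/10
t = 1/100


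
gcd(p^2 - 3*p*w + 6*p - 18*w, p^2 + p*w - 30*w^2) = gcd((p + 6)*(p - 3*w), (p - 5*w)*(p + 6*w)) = 1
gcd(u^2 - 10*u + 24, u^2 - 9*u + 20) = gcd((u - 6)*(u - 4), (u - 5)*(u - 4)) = u - 4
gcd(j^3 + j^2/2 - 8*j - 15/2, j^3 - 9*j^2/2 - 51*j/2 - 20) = j^2 + 7*j/2 + 5/2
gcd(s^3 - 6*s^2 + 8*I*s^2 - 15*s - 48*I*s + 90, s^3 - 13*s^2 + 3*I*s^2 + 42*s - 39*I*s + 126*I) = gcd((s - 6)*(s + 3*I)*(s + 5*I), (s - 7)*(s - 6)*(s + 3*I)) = s^2 + s*(-6 + 3*I) - 18*I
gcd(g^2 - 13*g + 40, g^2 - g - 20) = g - 5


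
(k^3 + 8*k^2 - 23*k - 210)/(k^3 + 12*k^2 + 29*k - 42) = (k - 5)/(k - 1)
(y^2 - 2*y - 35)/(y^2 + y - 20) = (y - 7)/(y - 4)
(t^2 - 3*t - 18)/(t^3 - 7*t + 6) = (t - 6)/(t^2 - 3*t + 2)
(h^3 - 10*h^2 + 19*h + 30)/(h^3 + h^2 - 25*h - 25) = (h - 6)/(h + 5)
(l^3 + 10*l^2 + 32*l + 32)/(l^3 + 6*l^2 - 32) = (l + 2)/(l - 2)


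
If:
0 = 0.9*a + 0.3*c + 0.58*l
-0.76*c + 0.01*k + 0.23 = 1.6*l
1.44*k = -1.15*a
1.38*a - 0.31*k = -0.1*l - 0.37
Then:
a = -0.16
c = 2.54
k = 0.13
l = -1.06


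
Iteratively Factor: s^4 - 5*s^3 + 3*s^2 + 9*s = (s - 3)*(s^3 - 2*s^2 - 3*s) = (s - 3)*(s + 1)*(s^2 - 3*s) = (s - 3)^2*(s + 1)*(s)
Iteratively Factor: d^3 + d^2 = (d + 1)*(d^2) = d*(d + 1)*(d)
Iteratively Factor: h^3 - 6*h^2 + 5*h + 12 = (h - 4)*(h^2 - 2*h - 3) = (h - 4)*(h - 3)*(h + 1)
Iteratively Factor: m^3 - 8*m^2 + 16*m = (m)*(m^2 - 8*m + 16) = m*(m - 4)*(m - 4)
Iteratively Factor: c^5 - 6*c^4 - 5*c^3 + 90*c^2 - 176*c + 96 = (c - 1)*(c^4 - 5*c^3 - 10*c^2 + 80*c - 96) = (c - 1)*(c + 4)*(c^3 - 9*c^2 + 26*c - 24) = (c - 2)*(c - 1)*(c + 4)*(c^2 - 7*c + 12) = (c - 3)*(c - 2)*(c - 1)*(c + 4)*(c - 4)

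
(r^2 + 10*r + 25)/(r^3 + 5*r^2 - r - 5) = (r + 5)/(r^2 - 1)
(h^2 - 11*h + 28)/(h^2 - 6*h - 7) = (h - 4)/(h + 1)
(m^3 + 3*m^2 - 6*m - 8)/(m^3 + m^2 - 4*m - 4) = (m + 4)/(m + 2)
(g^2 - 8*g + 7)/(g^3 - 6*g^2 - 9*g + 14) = 1/(g + 2)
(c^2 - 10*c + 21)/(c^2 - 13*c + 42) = (c - 3)/(c - 6)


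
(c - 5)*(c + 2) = c^2 - 3*c - 10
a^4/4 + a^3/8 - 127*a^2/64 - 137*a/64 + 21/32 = (a/4 + 1/2)*(a - 3)*(a - 1/4)*(a + 7/4)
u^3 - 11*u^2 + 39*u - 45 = (u - 5)*(u - 3)^2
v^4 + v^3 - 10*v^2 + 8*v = v*(v - 2)*(v - 1)*(v + 4)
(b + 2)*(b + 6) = b^2 + 8*b + 12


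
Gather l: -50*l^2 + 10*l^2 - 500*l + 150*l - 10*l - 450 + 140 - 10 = -40*l^2 - 360*l - 320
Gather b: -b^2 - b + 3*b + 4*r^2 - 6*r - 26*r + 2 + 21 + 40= -b^2 + 2*b + 4*r^2 - 32*r + 63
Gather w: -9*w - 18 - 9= -9*w - 27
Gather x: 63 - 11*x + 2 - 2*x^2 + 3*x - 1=-2*x^2 - 8*x + 64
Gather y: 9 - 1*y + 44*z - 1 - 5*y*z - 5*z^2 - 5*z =y*(-5*z - 1) - 5*z^2 + 39*z + 8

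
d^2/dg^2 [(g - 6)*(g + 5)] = 2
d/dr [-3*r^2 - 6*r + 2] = -6*r - 6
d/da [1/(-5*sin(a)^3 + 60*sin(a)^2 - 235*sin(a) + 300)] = (3*sin(a)^2 - 24*sin(a) + 47)*cos(a)/(5*(sin(a)^3 - 12*sin(a)^2 + 47*sin(a) - 60)^2)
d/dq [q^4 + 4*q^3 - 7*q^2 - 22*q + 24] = 4*q^3 + 12*q^2 - 14*q - 22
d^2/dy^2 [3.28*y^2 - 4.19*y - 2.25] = 6.56000000000000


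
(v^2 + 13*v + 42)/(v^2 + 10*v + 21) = (v + 6)/(v + 3)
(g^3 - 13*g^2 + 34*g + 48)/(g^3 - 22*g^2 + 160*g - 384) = (g + 1)/(g - 8)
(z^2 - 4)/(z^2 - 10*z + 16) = (z + 2)/(z - 8)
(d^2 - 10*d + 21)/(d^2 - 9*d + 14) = (d - 3)/(d - 2)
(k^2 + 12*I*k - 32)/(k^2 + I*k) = (k^2 + 12*I*k - 32)/(k*(k + I))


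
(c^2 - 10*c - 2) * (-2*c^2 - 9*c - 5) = -2*c^4 + 11*c^3 + 89*c^2 + 68*c + 10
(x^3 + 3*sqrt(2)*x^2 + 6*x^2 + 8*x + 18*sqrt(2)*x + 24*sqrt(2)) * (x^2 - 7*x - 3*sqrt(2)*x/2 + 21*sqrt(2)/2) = x^5 - x^4 + 3*sqrt(2)*x^4/2 - 43*x^3 - 3*sqrt(2)*x^3/2 - 51*sqrt(2)*x^2 - 47*x^2 - 84*sqrt(2)*x + 306*x + 504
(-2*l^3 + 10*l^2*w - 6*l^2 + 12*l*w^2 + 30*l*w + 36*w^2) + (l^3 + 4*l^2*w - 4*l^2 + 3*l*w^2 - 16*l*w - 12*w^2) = -l^3 + 14*l^2*w - 10*l^2 + 15*l*w^2 + 14*l*w + 24*w^2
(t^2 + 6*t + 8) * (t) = t^3 + 6*t^2 + 8*t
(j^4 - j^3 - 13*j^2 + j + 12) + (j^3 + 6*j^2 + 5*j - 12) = j^4 - 7*j^2 + 6*j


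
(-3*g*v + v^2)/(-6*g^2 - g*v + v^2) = v/(2*g + v)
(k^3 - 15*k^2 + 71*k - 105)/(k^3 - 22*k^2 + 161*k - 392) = (k^2 - 8*k + 15)/(k^2 - 15*k + 56)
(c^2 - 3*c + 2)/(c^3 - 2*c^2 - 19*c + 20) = (c - 2)/(c^2 - c - 20)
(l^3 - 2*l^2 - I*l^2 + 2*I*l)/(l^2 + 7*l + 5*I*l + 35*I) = l*(l^2 - l*(2 + I) + 2*I)/(l^2 + l*(7 + 5*I) + 35*I)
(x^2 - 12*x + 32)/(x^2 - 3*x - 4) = (x - 8)/(x + 1)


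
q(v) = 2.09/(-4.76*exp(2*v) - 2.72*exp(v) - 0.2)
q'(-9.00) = 0.02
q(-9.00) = -10.43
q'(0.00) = 0.43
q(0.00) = -0.27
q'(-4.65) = 1.10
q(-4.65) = -9.23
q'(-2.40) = 2.88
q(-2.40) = -4.30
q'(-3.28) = 2.53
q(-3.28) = -6.76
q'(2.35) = 0.01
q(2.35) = -0.00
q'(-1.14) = 1.59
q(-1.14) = -1.34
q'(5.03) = 0.00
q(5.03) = -0.00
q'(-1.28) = 1.78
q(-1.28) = -1.58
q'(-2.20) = 2.79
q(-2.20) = -3.73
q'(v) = 2.09*(9.52*exp(2*v) + 2.72*exp(v))/(-4.76*exp(2*v) - 2.72*exp(v) - 0.2)^2 = (19.8968*exp(v) + 5.6848)*exp(v)/(4.76*exp(2*v) + 2.72*exp(v) + 0.2)^2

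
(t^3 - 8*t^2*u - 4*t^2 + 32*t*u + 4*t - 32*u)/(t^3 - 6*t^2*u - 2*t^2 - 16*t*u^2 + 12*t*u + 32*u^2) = (t - 2)/(t + 2*u)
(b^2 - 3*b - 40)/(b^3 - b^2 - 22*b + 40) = (b - 8)/(b^2 - 6*b + 8)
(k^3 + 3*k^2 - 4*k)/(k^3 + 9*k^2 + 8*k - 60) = k*(k^2 + 3*k - 4)/(k^3 + 9*k^2 + 8*k - 60)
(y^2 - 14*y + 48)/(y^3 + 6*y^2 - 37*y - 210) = (y - 8)/(y^2 + 12*y + 35)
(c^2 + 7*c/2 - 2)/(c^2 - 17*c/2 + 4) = (c + 4)/(c - 8)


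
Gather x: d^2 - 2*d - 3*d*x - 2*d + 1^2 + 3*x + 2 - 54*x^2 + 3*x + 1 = d^2 - 4*d - 54*x^2 + x*(6 - 3*d) + 4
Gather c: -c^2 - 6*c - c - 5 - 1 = -c^2 - 7*c - 6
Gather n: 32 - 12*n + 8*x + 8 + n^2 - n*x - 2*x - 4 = n^2 + n*(-x - 12) + 6*x + 36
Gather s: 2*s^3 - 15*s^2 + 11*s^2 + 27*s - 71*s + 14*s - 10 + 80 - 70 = 2*s^3 - 4*s^2 - 30*s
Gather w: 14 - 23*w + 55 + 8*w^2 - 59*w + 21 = 8*w^2 - 82*w + 90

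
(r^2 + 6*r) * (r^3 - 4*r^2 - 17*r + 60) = r^5 + 2*r^4 - 41*r^3 - 42*r^2 + 360*r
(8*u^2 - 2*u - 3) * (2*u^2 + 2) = 16*u^4 - 4*u^3 + 10*u^2 - 4*u - 6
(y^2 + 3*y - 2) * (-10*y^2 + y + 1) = -10*y^4 - 29*y^3 + 24*y^2 + y - 2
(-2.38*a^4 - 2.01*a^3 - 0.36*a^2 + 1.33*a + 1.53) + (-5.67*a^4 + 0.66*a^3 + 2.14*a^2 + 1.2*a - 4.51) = -8.05*a^4 - 1.35*a^3 + 1.78*a^2 + 2.53*a - 2.98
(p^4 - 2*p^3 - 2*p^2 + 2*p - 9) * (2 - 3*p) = -3*p^5 + 8*p^4 + 2*p^3 - 10*p^2 + 31*p - 18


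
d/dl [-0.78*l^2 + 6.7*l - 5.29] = 6.7 - 1.56*l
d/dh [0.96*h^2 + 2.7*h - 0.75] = 1.92*h + 2.7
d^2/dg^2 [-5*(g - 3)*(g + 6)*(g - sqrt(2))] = -30*g - 30 + 10*sqrt(2)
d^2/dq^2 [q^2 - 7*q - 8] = 2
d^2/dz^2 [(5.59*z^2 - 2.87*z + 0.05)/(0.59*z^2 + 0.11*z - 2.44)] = (-2.723676*z^3 + 48.388614*z^2 - 24.770442*z + 65.165802)/(0.205379*z^6 + 0.114873*z^5 - 2.526675*z^4 - 0.948805*z^3 + 10.4493*z^2 + 1.964688*z - 14.526784)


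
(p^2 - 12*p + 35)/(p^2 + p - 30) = (p - 7)/(p + 6)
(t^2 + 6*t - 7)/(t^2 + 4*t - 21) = (t - 1)/(t - 3)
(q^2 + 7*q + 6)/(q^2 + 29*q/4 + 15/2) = 4*(q + 1)/(4*q + 5)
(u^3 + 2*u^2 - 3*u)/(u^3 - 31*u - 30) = u*(-u^2 - 2*u + 3)/(-u^3 + 31*u + 30)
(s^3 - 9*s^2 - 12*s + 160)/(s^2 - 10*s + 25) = (s^2 - 4*s - 32)/(s - 5)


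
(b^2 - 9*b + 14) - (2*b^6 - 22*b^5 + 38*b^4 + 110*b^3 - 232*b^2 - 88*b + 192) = -2*b^6 + 22*b^5 - 38*b^4 - 110*b^3 + 233*b^2 + 79*b - 178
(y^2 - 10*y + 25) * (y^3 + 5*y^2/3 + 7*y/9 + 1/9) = y^5 - 25*y^4/3 + 82*y^3/9 + 34*y^2 + 55*y/3 + 25/9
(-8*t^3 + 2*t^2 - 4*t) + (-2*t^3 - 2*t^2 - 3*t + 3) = -10*t^3 - 7*t + 3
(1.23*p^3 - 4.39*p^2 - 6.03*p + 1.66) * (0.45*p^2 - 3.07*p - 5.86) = 0.5535*p^5 - 5.7516*p^4 + 3.556*p^3 + 44.9845*p^2 + 30.2396*p - 9.7276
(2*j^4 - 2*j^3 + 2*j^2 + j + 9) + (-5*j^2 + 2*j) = 2*j^4 - 2*j^3 - 3*j^2 + 3*j + 9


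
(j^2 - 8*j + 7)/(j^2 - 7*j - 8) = (-j^2 + 8*j - 7)/(-j^2 + 7*j + 8)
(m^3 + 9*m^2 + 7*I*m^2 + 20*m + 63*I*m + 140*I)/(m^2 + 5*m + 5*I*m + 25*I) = (m^2 + m*(4 + 7*I) + 28*I)/(m + 5*I)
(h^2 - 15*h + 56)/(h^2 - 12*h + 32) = (h - 7)/(h - 4)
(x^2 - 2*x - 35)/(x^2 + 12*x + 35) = (x - 7)/(x + 7)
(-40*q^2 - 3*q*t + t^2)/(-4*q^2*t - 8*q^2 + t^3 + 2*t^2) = (40*q^2 + 3*q*t - t^2)/(4*q^2*t + 8*q^2 - t^3 - 2*t^2)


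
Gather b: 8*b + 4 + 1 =8*b + 5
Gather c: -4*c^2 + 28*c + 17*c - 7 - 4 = -4*c^2 + 45*c - 11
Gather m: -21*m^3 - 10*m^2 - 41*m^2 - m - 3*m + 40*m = -21*m^3 - 51*m^2 + 36*m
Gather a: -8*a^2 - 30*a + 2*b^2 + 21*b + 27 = -8*a^2 - 30*a + 2*b^2 + 21*b + 27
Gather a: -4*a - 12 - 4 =-4*a - 16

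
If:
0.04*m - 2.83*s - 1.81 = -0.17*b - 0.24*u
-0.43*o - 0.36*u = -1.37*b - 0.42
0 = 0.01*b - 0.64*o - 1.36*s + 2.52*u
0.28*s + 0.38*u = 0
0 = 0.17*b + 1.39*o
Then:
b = -0.29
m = 45.89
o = 0.04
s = -0.01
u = 0.01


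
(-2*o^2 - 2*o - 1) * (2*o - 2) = -4*o^3 + 2*o + 2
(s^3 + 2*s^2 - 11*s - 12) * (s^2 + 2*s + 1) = s^5 + 4*s^4 - 6*s^3 - 32*s^2 - 35*s - 12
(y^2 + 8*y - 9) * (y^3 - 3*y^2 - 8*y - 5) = y^5 + 5*y^4 - 41*y^3 - 42*y^2 + 32*y + 45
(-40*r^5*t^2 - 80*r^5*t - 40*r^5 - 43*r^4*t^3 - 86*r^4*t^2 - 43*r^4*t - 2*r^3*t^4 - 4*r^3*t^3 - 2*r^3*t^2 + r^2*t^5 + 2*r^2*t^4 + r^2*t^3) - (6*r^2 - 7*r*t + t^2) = -40*r^5*t^2 - 80*r^5*t - 40*r^5 - 43*r^4*t^3 - 86*r^4*t^2 - 43*r^4*t - 2*r^3*t^4 - 4*r^3*t^3 - 2*r^3*t^2 + r^2*t^5 + 2*r^2*t^4 + r^2*t^3 - 6*r^2 + 7*r*t - t^2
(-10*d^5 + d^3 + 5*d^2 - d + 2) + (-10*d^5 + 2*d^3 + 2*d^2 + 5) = -20*d^5 + 3*d^3 + 7*d^2 - d + 7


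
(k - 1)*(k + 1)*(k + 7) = k^3 + 7*k^2 - k - 7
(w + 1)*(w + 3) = w^2 + 4*w + 3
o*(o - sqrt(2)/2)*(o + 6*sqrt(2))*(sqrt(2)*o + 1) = sqrt(2)*o^4 + 12*o^3 - sqrt(2)*o^2/2 - 6*o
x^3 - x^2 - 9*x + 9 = (x - 3)*(x - 1)*(x + 3)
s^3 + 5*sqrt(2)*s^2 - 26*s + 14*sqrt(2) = (s - sqrt(2))^2*(s + 7*sqrt(2))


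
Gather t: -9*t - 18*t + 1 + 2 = 3 - 27*t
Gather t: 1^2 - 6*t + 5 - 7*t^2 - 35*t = -7*t^2 - 41*t + 6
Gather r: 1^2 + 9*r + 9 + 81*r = 90*r + 10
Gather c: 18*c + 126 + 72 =18*c + 198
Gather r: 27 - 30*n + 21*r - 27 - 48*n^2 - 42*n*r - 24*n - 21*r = -48*n^2 - 42*n*r - 54*n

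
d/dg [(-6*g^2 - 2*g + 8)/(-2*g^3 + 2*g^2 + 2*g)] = (-3*g^4 - 2*g^3 + 10*g^2 - 8*g - 4)/(g^2*(g^4 - 2*g^3 - g^2 + 2*g + 1))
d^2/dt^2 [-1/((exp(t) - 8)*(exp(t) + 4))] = 4*(-exp(3*t) + 3*exp(2*t) - 36*exp(t) + 32)*exp(t)/(exp(6*t) - 12*exp(5*t) - 48*exp(4*t) + 704*exp(3*t) + 1536*exp(2*t) - 12288*exp(t) - 32768)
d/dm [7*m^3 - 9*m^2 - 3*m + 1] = 21*m^2 - 18*m - 3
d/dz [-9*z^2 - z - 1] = -18*z - 1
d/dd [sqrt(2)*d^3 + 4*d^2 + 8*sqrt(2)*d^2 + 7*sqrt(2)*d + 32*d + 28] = 3*sqrt(2)*d^2 + 8*d + 16*sqrt(2)*d + 7*sqrt(2) + 32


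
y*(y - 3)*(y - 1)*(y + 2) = y^4 - 2*y^3 - 5*y^2 + 6*y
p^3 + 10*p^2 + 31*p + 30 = (p + 2)*(p + 3)*(p + 5)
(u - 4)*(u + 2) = u^2 - 2*u - 8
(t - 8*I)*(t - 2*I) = t^2 - 10*I*t - 16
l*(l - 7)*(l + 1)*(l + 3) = l^4 - 3*l^3 - 25*l^2 - 21*l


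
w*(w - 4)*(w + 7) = w^3 + 3*w^2 - 28*w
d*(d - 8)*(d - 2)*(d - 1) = d^4 - 11*d^3 + 26*d^2 - 16*d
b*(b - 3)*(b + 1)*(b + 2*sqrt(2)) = b^4 - 2*b^3 + 2*sqrt(2)*b^3 - 4*sqrt(2)*b^2 - 3*b^2 - 6*sqrt(2)*b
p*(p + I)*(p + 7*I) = p^3 + 8*I*p^2 - 7*p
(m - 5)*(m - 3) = m^2 - 8*m + 15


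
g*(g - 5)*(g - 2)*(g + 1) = g^4 - 6*g^3 + 3*g^2 + 10*g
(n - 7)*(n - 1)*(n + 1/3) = n^3 - 23*n^2/3 + 13*n/3 + 7/3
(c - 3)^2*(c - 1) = c^3 - 7*c^2 + 15*c - 9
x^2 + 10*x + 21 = (x + 3)*(x + 7)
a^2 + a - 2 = (a - 1)*(a + 2)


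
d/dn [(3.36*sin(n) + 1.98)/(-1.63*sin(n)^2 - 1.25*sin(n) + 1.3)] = (5.4768*sin(n)^2 + 6.4548*sin(n) + 6.843)*cos(n)/(2.6569*sin(n)^4 + 4.075*sin(n)^3 - 2.6755*sin(n)^2 - 3.25*sin(n) + 1.69)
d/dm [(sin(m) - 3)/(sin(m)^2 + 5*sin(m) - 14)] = (6*sin(m) + cos(m)^2)*cos(m)/(sin(m)^2 + 5*sin(m) - 14)^2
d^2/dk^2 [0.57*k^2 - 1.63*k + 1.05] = 1.14000000000000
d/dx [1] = 0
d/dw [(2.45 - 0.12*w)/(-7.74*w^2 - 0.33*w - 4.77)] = (-0.9288*w^2 + 37.926*w + 1.3809)/(59.9076*w^4 + 5.1084*w^3 + 73.9485*w^2 + 3.1482*w + 22.7529)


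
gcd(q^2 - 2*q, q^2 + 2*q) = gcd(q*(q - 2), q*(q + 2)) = q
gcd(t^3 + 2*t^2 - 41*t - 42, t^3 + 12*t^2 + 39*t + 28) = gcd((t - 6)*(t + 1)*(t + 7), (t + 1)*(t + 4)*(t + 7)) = t^2 + 8*t + 7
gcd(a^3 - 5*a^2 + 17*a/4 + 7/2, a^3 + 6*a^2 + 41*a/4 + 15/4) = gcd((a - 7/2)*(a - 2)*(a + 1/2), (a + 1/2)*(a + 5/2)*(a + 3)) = a + 1/2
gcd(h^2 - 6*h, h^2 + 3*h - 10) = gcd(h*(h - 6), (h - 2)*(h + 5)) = 1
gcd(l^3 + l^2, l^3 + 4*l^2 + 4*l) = l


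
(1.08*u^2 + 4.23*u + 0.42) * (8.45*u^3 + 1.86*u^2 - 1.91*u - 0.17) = 9.126*u^5 + 37.7523*u^4 + 9.354*u^3 - 7.4817*u^2 - 1.5213*u - 0.0714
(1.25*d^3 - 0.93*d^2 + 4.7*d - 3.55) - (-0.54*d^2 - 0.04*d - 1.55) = 1.25*d^3 - 0.39*d^2 + 4.74*d - 2.0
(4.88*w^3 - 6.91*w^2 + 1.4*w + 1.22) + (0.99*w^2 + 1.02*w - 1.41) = 4.88*w^3 - 5.92*w^2 + 2.42*w - 0.19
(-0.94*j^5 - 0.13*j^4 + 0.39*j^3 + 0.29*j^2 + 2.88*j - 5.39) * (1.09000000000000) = -1.0246*j^5 - 0.1417*j^4 + 0.4251*j^3 + 0.3161*j^2 + 3.1392*j - 5.8751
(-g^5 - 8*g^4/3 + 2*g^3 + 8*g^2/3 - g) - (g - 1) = -g^5 - 8*g^4/3 + 2*g^3 + 8*g^2/3 - 2*g + 1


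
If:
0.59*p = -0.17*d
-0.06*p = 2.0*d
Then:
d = 0.00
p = 0.00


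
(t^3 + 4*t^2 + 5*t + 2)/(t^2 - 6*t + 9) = (t^3 + 4*t^2 + 5*t + 2)/(t^2 - 6*t + 9)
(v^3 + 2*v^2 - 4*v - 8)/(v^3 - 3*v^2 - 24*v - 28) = (v - 2)/(v - 7)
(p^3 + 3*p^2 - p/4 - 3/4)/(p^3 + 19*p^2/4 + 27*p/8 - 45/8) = 2*(4*p^2 - 1)/(8*p^2 + 14*p - 15)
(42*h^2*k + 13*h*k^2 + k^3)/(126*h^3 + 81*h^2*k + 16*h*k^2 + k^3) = k/(3*h + k)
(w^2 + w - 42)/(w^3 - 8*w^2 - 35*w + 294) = (w^2 + w - 42)/(w^3 - 8*w^2 - 35*w + 294)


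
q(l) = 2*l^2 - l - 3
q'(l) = 4*l - 1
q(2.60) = 7.92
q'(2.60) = 9.40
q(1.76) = 1.44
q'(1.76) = 6.04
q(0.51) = -2.99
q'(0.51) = 1.04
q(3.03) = 12.33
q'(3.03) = 11.12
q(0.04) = -3.04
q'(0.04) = -0.84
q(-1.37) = 2.12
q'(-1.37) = -6.48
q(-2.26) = 9.48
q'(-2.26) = -10.04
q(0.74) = -2.64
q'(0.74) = 1.96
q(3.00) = 12.00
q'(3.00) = 11.00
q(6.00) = 63.00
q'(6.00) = 23.00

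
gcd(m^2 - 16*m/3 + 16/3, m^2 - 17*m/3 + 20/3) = m - 4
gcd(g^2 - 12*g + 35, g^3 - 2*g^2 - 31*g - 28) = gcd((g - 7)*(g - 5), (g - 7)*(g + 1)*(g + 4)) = g - 7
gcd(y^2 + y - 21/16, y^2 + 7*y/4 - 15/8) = y - 3/4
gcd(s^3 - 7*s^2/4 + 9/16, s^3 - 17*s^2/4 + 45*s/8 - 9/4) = s^2 - 9*s/4 + 9/8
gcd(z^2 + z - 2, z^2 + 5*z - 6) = z - 1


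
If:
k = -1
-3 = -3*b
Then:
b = 1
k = -1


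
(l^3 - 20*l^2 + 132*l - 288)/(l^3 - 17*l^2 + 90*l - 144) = (l - 6)/(l - 3)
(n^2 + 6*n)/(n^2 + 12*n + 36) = n/(n + 6)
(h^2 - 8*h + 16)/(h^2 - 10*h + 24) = (h - 4)/(h - 6)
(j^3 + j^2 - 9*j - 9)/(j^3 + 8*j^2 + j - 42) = (j^2 - 2*j - 3)/(j^2 + 5*j - 14)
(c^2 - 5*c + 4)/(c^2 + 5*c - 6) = (c - 4)/(c + 6)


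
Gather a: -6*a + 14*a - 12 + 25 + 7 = 8*a + 20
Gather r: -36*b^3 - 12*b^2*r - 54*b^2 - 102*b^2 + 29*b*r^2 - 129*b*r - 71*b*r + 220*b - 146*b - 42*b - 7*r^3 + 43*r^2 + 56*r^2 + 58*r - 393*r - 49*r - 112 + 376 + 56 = -36*b^3 - 156*b^2 + 32*b - 7*r^3 + r^2*(29*b + 99) + r*(-12*b^2 - 200*b - 384) + 320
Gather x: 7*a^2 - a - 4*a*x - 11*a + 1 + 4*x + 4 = 7*a^2 - 12*a + x*(4 - 4*a) + 5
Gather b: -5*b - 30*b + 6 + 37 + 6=49 - 35*b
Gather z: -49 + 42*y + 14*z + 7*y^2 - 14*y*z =7*y^2 + 42*y + z*(14 - 14*y) - 49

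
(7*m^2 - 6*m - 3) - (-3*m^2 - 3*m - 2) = 10*m^2 - 3*m - 1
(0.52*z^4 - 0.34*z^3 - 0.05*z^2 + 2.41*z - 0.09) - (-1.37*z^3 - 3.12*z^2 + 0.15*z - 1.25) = 0.52*z^4 + 1.03*z^3 + 3.07*z^2 + 2.26*z + 1.16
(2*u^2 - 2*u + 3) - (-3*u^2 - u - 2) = 5*u^2 - u + 5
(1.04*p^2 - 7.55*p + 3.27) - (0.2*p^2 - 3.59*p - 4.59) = 0.84*p^2 - 3.96*p + 7.86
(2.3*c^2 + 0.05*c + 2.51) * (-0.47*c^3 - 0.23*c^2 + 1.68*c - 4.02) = -1.081*c^5 - 0.5525*c^4 + 2.6728*c^3 - 9.7393*c^2 + 4.0158*c - 10.0902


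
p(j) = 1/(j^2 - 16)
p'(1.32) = -0.01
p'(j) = -2*j/(j^2 - 16)^2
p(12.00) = 0.01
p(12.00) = 0.01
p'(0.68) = -0.01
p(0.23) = -0.06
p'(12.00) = 0.00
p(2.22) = -0.09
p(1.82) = -0.08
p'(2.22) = -0.04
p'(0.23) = -0.00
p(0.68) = -0.06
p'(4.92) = -0.15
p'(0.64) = -0.01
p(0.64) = -0.06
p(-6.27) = 0.04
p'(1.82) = -0.02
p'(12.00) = 0.00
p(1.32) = -0.07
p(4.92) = 0.12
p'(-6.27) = 0.02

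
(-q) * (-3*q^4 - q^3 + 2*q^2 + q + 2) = 3*q^5 + q^4 - 2*q^3 - q^2 - 2*q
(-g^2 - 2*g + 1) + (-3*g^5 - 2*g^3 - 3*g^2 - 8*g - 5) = -3*g^5 - 2*g^3 - 4*g^2 - 10*g - 4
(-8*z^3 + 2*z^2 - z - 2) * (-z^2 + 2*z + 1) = 8*z^5 - 18*z^4 - 3*z^3 + 2*z^2 - 5*z - 2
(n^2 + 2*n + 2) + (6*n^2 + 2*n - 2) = 7*n^2 + 4*n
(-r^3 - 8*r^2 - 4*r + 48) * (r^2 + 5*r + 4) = -r^5 - 13*r^4 - 48*r^3 - 4*r^2 + 224*r + 192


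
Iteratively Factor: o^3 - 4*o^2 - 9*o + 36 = (o - 4)*(o^2 - 9) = (o - 4)*(o - 3)*(o + 3)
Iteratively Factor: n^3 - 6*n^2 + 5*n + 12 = (n - 3)*(n^2 - 3*n - 4) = (n - 4)*(n - 3)*(n + 1)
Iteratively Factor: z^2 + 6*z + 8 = (z + 4)*(z + 2)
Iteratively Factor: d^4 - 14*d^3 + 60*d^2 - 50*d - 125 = (d - 5)*(d^3 - 9*d^2 + 15*d + 25) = (d - 5)*(d + 1)*(d^2 - 10*d + 25) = (d - 5)^2*(d + 1)*(d - 5)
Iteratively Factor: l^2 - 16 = (l - 4)*(l + 4)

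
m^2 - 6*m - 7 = (m - 7)*(m + 1)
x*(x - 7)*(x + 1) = x^3 - 6*x^2 - 7*x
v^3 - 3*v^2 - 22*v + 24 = (v - 6)*(v - 1)*(v + 4)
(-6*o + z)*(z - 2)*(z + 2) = -6*o*z^2 + 24*o + z^3 - 4*z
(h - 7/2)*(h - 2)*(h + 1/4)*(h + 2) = h^4 - 13*h^3/4 - 39*h^2/8 + 13*h + 7/2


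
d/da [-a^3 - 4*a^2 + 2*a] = -3*a^2 - 8*a + 2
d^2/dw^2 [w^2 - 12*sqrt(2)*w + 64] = 2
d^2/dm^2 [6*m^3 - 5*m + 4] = 36*m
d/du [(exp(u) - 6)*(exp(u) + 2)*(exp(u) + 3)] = (3*exp(2*u) - 2*exp(u) - 24)*exp(u)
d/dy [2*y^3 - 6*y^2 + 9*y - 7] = 6*y^2 - 12*y + 9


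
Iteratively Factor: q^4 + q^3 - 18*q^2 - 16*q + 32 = (q + 2)*(q^3 - q^2 - 16*q + 16) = (q - 1)*(q + 2)*(q^2 - 16) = (q - 1)*(q + 2)*(q + 4)*(q - 4)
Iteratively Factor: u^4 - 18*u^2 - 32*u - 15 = (u + 3)*(u^3 - 3*u^2 - 9*u - 5) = (u - 5)*(u + 3)*(u^2 + 2*u + 1) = (u - 5)*(u + 1)*(u + 3)*(u + 1)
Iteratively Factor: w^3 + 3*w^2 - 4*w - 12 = (w + 3)*(w^2 - 4) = (w + 2)*(w + 3)*(w - 2)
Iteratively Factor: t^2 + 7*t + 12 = (t + 4)*(t + 3)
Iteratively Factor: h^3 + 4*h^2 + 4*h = (h)*(h^2 + 4*h + 4) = h*(h + 2)*(h + 2)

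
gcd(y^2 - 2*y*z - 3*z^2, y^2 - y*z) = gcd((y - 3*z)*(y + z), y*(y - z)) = 1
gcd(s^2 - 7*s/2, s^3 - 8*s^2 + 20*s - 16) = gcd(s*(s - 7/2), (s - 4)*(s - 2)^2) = 1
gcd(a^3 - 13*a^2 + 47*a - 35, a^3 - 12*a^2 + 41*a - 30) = a^2 - 6*a + 5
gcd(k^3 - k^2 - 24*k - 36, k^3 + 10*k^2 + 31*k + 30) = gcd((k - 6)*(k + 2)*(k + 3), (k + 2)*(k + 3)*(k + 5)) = k^2 + 5*k + 6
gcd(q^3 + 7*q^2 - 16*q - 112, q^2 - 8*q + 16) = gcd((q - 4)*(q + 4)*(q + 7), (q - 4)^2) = q - 4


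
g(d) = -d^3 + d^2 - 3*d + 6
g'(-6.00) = -123.00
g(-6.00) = 276.00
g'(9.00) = -228.00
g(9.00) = -669.00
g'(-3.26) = -41.40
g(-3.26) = 61.05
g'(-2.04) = -19.56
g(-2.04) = 24.77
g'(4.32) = -50.35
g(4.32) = -68.92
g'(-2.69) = -30.09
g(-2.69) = 40.77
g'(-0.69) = -5.81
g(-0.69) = 8.87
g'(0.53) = -2.78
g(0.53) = 4.54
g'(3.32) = -29.43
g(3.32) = -29.53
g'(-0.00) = -3.00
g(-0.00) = 6.00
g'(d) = -3*d^2 + 2*d - 3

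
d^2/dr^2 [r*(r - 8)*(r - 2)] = 6*r - 20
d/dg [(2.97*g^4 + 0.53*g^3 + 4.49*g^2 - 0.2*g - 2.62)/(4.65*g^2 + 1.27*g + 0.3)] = (27.621*g^5 + 13.7802*g^4 + 4.9102*g^3 + 7.1093*g^2 + 27.06*g + 3.2674)/(21.6225*g^4 + 11.811*g^3 + 4.4029*g^2 + 0.762*g + 0.09)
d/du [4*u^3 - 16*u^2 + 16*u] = 12*u^2 - 32*u + 16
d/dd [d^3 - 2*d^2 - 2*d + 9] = 3*d^2 - 4*d - 2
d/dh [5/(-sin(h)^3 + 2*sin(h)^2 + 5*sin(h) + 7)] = 5*(3*sin(h)^2 - 4*sin(h) - 5)*cos(h)/(sin(h)^3 - 2*sin(h)^2 - 5*sin(h) - 7)^2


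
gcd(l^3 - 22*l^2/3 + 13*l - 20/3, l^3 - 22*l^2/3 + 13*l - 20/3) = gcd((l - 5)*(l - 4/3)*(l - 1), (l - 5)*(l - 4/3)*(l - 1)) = l^3 - 22*l^2/3 + 13*l - 20/3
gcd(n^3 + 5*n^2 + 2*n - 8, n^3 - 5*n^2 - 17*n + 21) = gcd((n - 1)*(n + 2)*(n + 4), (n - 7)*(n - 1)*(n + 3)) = n - 1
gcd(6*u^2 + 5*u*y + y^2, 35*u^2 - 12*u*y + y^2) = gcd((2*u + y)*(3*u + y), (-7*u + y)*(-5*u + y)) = 1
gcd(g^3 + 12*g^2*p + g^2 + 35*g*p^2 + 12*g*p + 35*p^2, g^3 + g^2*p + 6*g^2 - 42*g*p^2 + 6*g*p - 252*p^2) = g + 7*p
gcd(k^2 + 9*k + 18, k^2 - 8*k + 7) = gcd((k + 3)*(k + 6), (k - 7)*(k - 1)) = 1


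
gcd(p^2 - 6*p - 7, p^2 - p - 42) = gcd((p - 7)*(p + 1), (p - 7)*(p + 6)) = p - 7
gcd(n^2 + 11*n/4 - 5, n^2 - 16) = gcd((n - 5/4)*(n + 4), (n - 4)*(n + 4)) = n + 4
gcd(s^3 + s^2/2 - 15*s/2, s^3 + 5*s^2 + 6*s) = s^2 + 3*s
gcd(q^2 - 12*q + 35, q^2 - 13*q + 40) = q - 5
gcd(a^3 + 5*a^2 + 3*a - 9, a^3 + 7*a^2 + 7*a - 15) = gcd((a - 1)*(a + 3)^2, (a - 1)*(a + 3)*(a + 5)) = a^2 + 2*a - 3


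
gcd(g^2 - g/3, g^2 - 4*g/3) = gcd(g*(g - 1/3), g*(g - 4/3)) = g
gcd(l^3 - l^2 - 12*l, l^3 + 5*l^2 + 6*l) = l^2 + 3*l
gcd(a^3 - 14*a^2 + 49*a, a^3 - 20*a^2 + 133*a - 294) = a^2 - 14*a + 49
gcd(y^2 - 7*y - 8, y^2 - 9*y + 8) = y - 8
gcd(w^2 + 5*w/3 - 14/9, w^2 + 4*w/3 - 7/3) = w + 7/3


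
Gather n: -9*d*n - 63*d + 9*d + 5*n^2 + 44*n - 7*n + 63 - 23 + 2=-54*d + 5*n^2 + n*(37 - 9*d) + 42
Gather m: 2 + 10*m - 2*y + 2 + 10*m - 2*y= 20*m - 4*y + 4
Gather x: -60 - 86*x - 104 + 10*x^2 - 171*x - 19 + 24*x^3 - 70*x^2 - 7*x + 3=24*x^3 - 60*x^2 - 264*x - 180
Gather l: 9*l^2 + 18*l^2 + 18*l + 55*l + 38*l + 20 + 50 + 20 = 27*l^2 + 111*l + 90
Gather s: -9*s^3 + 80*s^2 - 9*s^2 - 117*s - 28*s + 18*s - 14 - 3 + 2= -9*s^3 + 71*s^2 - 127*s - 15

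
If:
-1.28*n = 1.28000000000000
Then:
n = -1.00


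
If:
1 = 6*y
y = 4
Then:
No Solution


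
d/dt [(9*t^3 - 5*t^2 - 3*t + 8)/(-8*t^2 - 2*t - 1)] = (-72*t^4 - 36*t^3 - 41*t^2 + 138*t + 19)/(64*t^4 + 32*t^3 + 20*t^2 + 4*t + 1)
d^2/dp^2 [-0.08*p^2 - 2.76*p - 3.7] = -0.160000000000000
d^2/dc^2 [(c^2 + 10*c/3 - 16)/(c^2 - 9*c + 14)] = 2*(37*c^3 - 270*c^2 + 876*c - 1368)/(3*(c^6 - 27*c^5 + 285*c^4 - 1485*c^3 + 3990*c^2 - 5292*c + 2744))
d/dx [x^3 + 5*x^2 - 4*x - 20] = 3*x^2 + 10*x - 4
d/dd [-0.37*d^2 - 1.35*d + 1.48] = -0.74*d - 1.35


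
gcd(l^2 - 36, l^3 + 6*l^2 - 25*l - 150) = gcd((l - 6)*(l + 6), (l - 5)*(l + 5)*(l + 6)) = l + 6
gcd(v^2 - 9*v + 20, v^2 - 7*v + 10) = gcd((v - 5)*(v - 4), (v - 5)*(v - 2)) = v - 5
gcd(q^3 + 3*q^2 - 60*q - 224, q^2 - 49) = q + 7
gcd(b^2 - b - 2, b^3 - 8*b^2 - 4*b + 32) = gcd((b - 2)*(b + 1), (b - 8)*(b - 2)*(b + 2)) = b - 2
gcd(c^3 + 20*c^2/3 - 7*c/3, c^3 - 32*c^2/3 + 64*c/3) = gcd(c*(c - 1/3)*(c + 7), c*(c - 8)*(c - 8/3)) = c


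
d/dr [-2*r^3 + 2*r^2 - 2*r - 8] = -6*r^2 + 4*r - 2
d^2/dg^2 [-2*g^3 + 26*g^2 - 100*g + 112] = 52 - 12*g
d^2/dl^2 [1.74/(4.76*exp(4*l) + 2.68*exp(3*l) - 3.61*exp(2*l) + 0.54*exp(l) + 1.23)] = ((-132.5184*exp(3*l) - 41.9688*exp(2*l) + 25.1256*exp(l) - 0.9396)*(4.76*exp(4*l) + 2.68*exp(3*l) - 3.61*exp(2*l) + 0.54*exp(l) + 1.23) + 1.74*(19.04*exp(3*l) + 8.04*exp(2*l) - 7.22*exp(l) + 0.54)*(38.08*exp(3*l) + 16.08*exp(2*l) - 14.44*exp(l) + 1.08)*exp(l))*exp(l)/(4.76*exp(4*l) + 2.68*exp(3*l) - 3.61*exp(2*l) + 0.54*exp(l) + 1.23)^3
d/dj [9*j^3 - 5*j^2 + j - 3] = 27*j^2 - 10*j + 1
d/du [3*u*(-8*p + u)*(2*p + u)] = -48*p^2 - 36*p*u + 9*u^2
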